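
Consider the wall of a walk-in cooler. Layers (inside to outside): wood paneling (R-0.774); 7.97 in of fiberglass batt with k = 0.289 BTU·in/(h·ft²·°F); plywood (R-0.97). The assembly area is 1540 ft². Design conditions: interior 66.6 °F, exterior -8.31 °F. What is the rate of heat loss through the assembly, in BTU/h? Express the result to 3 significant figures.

7.97/0.289 = 27.58
R_total = 0.774 + 27.58 + 0.97 = 29.32 ft²·°F·h/BTU
Q = A·ΔT/R = 1540 × (66.6 − (-8.31)) / 29.32 = 3934 BTU/h

3930 BTU/h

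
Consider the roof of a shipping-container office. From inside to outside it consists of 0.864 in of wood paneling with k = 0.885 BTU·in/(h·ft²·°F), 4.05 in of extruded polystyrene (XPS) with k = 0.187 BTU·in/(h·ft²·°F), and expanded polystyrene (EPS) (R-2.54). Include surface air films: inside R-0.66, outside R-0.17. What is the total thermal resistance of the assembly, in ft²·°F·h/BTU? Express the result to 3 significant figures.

26.0 ft²·°F·h/BTU

0.864/0.885 = 0.9763
4.05/0.187 = 21.66
R_total = 0.66 + 0.9763 + 21.66 + 2.54 + 0.17 = 26 ft²·°F·h/BTU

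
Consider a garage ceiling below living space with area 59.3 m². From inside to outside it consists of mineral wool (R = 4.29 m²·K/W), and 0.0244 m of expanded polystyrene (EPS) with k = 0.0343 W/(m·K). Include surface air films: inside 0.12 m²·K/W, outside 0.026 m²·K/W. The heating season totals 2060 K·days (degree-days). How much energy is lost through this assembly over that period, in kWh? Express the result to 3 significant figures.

570 kWh

0.0244/0.0343 = 0.7114
R_total = 0.12 + 4.29 + 0.7114 + 0.026 = 5.147 m²·K/W
E = A × HDD × 24 / R / 1000 = 59.3 × 2060 × 24 / 5.147 / 1000 = 569.6 kWh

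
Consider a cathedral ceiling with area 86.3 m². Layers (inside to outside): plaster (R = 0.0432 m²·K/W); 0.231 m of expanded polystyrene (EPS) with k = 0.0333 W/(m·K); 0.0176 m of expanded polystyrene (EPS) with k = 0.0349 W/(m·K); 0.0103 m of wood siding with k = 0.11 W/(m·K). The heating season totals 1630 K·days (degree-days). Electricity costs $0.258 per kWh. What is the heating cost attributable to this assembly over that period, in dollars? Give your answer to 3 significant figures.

115 dollars

0.231/0.0333 = 6.937
0.0176/0.0349 = 0.5043
0.0103/0.11 = 0.09364
R_total = 0.0432 + 6.937 + 0.5043 + 0.09364 = 7.578 m²·K/W
E = A × HDD × 24 / R / 1000 = 86.3 × 1630 × 24 / 7.578 / 1000 = 445.5 kWh
Cost = 445.5 × 0.258 = $114.9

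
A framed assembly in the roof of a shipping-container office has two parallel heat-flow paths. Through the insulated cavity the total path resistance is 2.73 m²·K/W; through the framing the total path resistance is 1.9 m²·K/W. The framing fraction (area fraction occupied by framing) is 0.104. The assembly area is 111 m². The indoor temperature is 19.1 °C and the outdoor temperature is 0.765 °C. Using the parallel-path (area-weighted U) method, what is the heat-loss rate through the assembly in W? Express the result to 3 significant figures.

U_eff = 0.896/2.73 + 0.104/1.9 = 0.3282 + 0.05474 = 0.3829
R_eff = 1/U_eff = 2.611 m²·K/W
Q = 111 × (19.1 − 0.765) / 2.611 = 779.4 W

779 W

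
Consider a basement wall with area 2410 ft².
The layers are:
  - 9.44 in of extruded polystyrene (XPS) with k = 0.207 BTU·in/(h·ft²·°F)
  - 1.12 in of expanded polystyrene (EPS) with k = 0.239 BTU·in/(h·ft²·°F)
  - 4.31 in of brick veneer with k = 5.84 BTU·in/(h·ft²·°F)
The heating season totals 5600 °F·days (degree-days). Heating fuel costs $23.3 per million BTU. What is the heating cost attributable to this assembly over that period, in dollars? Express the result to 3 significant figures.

9.44/0.207 = 45.6
1.12/0.239 = 4.686
4.31/5.84 = 0.738
R_total = 45.6 + 4.686 + 0.738 = 51.03 ft²·°F·h/BTU
E = A × HDD × 24 / R = 2410 × 5600 × 24 / 51.03 = 6348000 BTU
Cost = 6348000/10⁶ × 23.3 = $147.9

148 dollars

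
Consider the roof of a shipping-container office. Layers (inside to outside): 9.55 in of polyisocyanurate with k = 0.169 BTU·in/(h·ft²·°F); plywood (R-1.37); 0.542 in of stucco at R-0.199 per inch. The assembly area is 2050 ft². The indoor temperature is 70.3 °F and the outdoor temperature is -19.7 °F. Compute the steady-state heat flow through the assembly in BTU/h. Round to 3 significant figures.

9.55/0.169 = 56.51
0.542 × 0.199 = 0.1079
R_total = 56.51 + 1.37 + 0.1079 = 57.99 ft²·°F·h/BTU
Q = A·ΔT/R = 2050 × (70.3 − (-19.7)) / 57.99 = 3182 BTU/h

3180 BTU/h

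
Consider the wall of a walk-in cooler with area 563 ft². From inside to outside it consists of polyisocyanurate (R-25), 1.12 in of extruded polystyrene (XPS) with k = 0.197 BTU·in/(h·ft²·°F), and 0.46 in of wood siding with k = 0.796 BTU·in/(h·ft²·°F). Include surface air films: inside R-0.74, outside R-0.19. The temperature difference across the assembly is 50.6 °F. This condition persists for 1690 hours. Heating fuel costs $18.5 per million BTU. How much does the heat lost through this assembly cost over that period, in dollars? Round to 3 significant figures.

1.12/0.197 = 5.685
0.46/0.796 = 0.5779
R_total = 0.74 + 25 + 5.685 + 0.5779 + 0.19 = 32.19 ft²·°F·h/BTU
Q = 563 × 50.6 / 32.19 = 884.9 BTU/h
E = 884.9 × 1690 = 1495000 BTU
Cost = 1495000/10⁶ × 18.5 = $27.67

27.7 dollars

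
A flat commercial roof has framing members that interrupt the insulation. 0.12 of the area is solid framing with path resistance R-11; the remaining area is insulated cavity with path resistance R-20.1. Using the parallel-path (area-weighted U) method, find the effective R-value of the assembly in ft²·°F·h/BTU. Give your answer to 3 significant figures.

U_eff = 0.88/20.1 + 0.12/11 = 0.04378 + 0.01091 = 0.05469
R_eff = 1/U_eff = 18.28 ft²·°F·h/BTU

18.3 ft²·°F·h/BTU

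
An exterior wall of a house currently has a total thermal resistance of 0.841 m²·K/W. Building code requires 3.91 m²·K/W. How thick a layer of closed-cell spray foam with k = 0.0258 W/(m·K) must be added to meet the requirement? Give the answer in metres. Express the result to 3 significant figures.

ΔR = 3.91 − 0.841 = 3.069 m²·K/W
L = ΔR × k = 3.069 × 0.0258 = 0.07918 m

0.0792 m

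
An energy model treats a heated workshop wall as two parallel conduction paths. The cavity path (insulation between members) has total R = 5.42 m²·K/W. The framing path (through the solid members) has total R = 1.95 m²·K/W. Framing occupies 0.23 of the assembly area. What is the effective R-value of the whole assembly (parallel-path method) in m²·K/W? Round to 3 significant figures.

U_eff = 0.77/5.42 + 0.23/1.95 = 0.1421 + 0.1179 = 0.26
R_eff = 1/U_eff = 3.846 m²·K/W

3.85 m²·K/W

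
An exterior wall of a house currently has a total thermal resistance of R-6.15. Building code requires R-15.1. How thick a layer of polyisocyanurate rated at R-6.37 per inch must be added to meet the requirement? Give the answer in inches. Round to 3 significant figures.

ΔR = 15.1 − 6.15 = 8.95 ft²·°F·h/BTU
L = ΔR / (R/in) = 8.95/6.37 = 1.405 in

1.41 in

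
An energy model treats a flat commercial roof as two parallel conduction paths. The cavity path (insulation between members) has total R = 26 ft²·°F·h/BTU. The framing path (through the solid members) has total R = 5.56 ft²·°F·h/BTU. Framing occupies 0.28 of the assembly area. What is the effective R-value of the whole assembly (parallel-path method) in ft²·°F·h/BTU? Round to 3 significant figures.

12.8 ft²·°F·h/BTU

U_eff = 0.72/26 + 0.28/5.56 = 0.02769 + 0.05036 = 0.07805
R_eff = 1/U_eff = 12.81 ft²·°F·h/BTU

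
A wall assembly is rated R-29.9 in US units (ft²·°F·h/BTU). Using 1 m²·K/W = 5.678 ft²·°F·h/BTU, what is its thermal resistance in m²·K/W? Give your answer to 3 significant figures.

5.27 m²·K/W

R_SI = 29.9/5.678 = 5.266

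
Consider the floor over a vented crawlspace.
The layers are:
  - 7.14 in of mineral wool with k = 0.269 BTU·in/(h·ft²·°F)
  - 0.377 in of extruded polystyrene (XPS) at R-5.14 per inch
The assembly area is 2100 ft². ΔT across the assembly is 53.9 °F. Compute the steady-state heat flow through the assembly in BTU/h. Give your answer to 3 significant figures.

7.14/0.269 = 26.54
0.377 × 5.14 = 1.938
R_total = 26.54 + 1.938 = 28.48 ft²·°F·h/BTU
Q = A·ΔT/R = 2100 × 53.9 / 28.48 = 3974 BTU/h

3970 BTU/h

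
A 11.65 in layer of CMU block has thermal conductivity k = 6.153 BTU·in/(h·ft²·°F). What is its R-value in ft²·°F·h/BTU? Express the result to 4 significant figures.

1.893 ft²·°F·h/BTU

R = L/k = 11.65/6.153 = 1.8934 ft²·°F·h/BTU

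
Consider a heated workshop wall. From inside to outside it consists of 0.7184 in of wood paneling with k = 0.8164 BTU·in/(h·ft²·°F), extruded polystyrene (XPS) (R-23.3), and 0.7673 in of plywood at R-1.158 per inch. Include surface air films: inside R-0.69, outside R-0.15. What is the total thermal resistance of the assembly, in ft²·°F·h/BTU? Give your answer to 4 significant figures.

0.7184/0.8164 = 0.87996
0.7673 × 1.158 = 0.88853
R_total = 0.69 + 0.87996 + 23.3 + 0.88853 + 0.15 = 25.908 ft²·°F·h/BTU

25.91 ft²·°F·h/BTU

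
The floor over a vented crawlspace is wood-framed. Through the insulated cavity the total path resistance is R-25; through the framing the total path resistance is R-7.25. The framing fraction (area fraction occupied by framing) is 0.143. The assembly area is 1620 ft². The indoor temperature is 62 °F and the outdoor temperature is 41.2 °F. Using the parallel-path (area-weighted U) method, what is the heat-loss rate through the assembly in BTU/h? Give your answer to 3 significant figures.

U_eff = 0.857/25 + 0.143/7.25 = 0.03428 + 0.01972 = 0.054
R_eff = 1/U_eff = 18.52 ft²·°F·h/BTU
Q = 1620 × (62 − 41.2) / 18.52 = 1820 BTU/h

1820 BTU/h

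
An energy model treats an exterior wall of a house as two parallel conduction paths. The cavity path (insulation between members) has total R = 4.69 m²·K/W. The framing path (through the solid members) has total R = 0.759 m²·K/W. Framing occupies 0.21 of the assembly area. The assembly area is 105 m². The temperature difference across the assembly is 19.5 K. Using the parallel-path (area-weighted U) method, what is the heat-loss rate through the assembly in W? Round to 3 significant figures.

U_eff = 0.79/4.69 + 0.21/0.759 = 0.1684 + 0.2767 = 0.4451
R_eff = 1/U_eff = 2.247 m²·K/W
Q = 105 × 19.5 / 2.247 = 911.4 W

911 W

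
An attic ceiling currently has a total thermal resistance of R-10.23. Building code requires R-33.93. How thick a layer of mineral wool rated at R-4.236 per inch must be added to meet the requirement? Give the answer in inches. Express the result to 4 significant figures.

5.595 in

ΔR = 33.93 − 10.23 = 23.7 ft²·°F·h/BTU
L = ΔR / (R/in) = 23.7/4.236 = 5.5949 in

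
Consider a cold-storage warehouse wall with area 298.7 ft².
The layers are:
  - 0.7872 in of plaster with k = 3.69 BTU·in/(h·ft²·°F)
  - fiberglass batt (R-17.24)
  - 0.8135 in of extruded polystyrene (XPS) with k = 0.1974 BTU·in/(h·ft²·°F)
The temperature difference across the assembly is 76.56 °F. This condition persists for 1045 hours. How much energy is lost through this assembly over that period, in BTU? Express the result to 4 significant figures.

1108000 BTU

0.7872/3.69 = 0.21333
0.8135/0.1974 = 4.1211
R_total = 0.21333 + 17.24 + 4.1211 = 21.574 ft²·°F·h/BTU
Q = 298.7 × 76.56 / 21.574 = 1060 BTU/h
E = 1060 × 1045 = 1107700 BTU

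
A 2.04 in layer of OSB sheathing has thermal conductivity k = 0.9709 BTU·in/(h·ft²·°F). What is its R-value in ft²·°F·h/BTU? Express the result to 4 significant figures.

R = L/k = 2.04/0.9709 = 2.1011 ft²·°F·h/BTU

2.101 ft²·°F·h/BTU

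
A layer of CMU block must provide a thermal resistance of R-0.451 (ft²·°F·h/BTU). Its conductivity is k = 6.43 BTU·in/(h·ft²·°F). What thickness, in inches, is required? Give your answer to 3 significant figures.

2.90 in

L = R × k = 0.451 × 6.43 = 2.9 in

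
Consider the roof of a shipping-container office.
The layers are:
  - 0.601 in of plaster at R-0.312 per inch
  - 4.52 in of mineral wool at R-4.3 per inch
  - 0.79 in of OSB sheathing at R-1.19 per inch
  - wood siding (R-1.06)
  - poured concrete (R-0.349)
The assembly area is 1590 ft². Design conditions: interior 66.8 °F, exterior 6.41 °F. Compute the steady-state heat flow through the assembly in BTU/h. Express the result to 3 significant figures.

4370 BTU/h

0.601 × 0.312 = 0.1875
4.52 × 4.3 = 19.44
0.79 × 1.19 = 0.9401
R_total = 0.1875 + 19.44 + 0.9401 + 1.06 + 0.349 = 21.97 ft²·°F·h/BTU
Q = A·ΔT/R = 1590 × (66.8 − 6.41) / 21.97 = 4370 BTU/h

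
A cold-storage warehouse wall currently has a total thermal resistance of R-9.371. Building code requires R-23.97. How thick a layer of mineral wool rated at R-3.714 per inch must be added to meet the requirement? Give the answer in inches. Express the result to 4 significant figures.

ΔR = 23.97 − 9.371 = 14.599 ft²·°F·h/BTU
L = ΔR / (R/in) = 14.599/3.714 = 3.9308 in

3.931 in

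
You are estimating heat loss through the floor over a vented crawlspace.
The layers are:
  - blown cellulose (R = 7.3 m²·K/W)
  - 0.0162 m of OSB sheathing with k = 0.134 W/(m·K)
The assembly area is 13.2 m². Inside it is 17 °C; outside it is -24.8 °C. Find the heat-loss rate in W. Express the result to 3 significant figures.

74.4 W

0.0162/0.134 = 0.1209
R_total = 7.3 + 0.1209 = 7.421 m²·K/W
Q = A·ΔT/R = 13.2 × (17 − (-24.8)) / 7.421 = 74.35 W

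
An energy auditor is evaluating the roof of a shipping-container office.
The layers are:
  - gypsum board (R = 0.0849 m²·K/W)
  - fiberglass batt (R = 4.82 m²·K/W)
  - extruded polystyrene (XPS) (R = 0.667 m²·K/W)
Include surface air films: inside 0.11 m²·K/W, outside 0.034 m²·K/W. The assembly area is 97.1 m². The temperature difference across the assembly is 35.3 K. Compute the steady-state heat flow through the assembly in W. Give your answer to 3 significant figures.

R_total = 0.11 + 0.0849 + 4.82 + 0.667 + 0.034 = 5.716 m²·K/W
Q = A·ΔT/R = 97.1 × 35.3 / 5.716 = 599.7 W

600 W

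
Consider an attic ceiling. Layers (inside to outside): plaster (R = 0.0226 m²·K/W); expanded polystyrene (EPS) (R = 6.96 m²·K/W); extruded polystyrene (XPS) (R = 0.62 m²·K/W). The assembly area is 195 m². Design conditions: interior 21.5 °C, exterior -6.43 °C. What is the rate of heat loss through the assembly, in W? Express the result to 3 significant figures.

R_total = 0.0226 + 6.96 + 0.62 = 7.603 m²·K/W
Q = A·ΔT/R = 195 × (21.5 − (-6.43)) / 7.603 = 716.4 W

716 W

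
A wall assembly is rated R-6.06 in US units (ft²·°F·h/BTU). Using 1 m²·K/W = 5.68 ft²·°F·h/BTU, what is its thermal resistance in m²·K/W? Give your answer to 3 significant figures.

R_SI = 6.06/5.68 = 1.067

1.07 m²·K/W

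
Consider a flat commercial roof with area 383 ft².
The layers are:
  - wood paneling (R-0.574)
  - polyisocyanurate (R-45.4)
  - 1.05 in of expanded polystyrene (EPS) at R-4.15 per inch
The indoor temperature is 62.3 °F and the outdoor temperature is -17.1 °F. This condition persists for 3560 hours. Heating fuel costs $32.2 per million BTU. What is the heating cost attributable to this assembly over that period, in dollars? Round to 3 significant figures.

69.3 dollars

1.05 × 4.15 = 4.358
R_total = 0.574 + 45.4 + 4.358 = 50.33 ft²·°F·h/BTU
Q = 383 × (62.3 − (-17.1)) / 50.33 = 604.2 BTU/h
E = 604.2 × 3560 = 2151000 BTU
Cost = 2151000/10⁶ × 32.2 = $69.26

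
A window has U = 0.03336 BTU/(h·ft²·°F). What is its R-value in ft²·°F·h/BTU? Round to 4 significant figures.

29.98 ft²·°F·h/BTU

R = 1/U = 1/0.03336 = 29.976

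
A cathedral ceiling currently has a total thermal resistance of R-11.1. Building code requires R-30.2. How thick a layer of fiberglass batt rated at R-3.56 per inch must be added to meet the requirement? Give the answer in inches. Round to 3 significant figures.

5.37 in

ΔR = 30.2 − 11.1 = 19.1 ft²·°F·h/BTU
L = ΔR / (R/in) = 19.1/3.56 = 5.365 in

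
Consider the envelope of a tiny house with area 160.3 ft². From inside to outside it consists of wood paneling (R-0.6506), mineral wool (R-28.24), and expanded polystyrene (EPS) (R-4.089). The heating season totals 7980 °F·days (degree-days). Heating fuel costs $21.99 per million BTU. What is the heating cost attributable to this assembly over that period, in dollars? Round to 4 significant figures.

R_total = 0.6506 + 28.24 + 4.089 = 32.98 ft²·°F·h/BTU
E = A × HDD × 24 / R = 160.3 × 7980 × 24 / 32.98 = 930900 BTU
Cost = 930900/10⁶ × 21.99 = $20.47

20.47 dollars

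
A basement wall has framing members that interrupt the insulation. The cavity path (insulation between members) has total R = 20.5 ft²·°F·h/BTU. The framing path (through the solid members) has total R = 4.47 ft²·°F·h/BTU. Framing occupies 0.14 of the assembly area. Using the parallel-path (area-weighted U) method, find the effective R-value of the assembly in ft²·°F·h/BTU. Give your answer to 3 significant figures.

13.6 ft²·°F·h/BTU

U_eff = 0.86/20.5 + 0.14/4.47 = 0.04195 + 0.03132 = 0.07327
R_eff = 1/U_eff = 13.65 ft²·°F·h/BTU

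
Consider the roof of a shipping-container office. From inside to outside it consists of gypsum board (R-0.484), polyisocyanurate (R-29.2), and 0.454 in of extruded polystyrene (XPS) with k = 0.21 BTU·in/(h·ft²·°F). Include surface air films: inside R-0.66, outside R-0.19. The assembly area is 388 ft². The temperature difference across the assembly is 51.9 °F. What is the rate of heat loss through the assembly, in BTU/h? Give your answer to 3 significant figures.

0.454/0.21 = 2.162
R_total = 0.66 + 0.484 + 29.2 + 2.162 + 0.19 = 32.7 ft²·°F·h/BTU
Q = A·ΔT/R = 388 × 51.9 / 32.7 = 615.9 BTU/h

616 BTU/h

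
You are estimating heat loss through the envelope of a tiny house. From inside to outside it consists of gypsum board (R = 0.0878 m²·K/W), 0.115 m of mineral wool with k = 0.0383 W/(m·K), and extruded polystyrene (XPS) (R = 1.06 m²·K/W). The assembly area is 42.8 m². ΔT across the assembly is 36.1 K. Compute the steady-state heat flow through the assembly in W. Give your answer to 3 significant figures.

372 W

0.115/0.0383 = 3.003
R_total = 0.0878 + 3.003 + 1.06 = 4.15 m²·K/W
Q = A·ΔT/R = 42.8 × 36.1 / 4.15 = 372.3 W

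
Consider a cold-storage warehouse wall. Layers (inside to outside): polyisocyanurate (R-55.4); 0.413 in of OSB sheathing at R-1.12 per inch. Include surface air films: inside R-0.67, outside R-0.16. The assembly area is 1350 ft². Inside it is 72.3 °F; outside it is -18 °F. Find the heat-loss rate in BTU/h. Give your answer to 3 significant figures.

0.413 × 1.12 = 0.4626
R_total = 0.67 + 55.4 + 0.4626 + 0.16 = 56.69 ft²·°F·h/BTU
Q = A·ΔT/R = 1350 × (72.3 − (-18)) / 56.69 = 2150 BTU/h

2150 BTU/h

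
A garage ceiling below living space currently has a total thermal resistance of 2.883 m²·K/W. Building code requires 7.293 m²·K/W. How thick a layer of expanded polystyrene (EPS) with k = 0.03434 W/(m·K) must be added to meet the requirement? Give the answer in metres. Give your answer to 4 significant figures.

0.1514 m

ΔR = 7.293 − 2.883 = 4.41 m²·K/W
L = ΔR × k = 4.41 × 0.03434 = 0.15144 m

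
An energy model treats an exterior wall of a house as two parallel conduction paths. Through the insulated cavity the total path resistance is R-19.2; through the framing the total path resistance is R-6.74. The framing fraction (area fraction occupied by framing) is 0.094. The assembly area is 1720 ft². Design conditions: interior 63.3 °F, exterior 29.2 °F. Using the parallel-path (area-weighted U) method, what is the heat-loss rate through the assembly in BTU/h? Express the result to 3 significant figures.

3590 BTU/h

U_eff = 0.906/19.2 + 0.094/6.74 = 0.04719 + 0.01395 = 0.06113
R_eff = 1/U_eff = 16.36 ft²·°F·h/BTU
Q = 1720 × (63.3 − 29.2) / 16.36 = 3586 BTU/h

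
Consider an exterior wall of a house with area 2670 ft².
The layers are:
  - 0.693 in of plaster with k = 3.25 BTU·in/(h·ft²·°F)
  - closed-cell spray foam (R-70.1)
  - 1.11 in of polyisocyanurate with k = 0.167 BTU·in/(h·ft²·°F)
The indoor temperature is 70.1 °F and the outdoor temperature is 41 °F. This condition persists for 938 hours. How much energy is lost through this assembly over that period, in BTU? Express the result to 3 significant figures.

947000 BTU

0.693/3.25 = 0.2132
1.11/0.167 = 6.647
R_total = 0.2132 + 70.1 + 6.647 = 76.96 ft²·°F·h/BTU
Q = 2670 × (70.1 − 41) / 76.96 = 1010 BTU/h
E = 1010 × 938 = 947000 BTU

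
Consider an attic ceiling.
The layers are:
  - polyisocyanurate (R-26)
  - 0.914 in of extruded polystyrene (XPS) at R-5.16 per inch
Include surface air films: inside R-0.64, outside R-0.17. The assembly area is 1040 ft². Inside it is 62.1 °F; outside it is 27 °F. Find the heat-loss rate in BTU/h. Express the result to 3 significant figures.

1160 BTU/h

0.914 × 5.16 = 4.716
R_total = 0.64 + 26 + 4.716 + 0.17 = 31.53 ft²·°F·h/BTU
Q = A·ΔT/R = 1040 × (62.1 − 27) / 31.53 = 1158 BTU/h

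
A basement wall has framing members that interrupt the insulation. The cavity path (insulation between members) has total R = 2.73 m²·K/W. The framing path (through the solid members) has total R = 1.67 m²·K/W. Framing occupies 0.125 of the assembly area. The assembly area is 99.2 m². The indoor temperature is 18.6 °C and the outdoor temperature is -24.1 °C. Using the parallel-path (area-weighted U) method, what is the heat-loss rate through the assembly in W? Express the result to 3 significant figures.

U_eff = 0.875/2.73 + 0.125/1.67 = 0.3205 + 0.07485 = 0.3954
R_eff = 1/U_eff = 2.529 m²·K/W
Q = 99.2 × (18.6 − (-24.1)) / 2.529 = 1675 W

1670 W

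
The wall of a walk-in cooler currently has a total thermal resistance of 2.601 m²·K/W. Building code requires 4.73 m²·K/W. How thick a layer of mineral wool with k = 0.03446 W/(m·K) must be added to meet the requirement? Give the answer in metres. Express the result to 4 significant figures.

ΔR = 4.73 − 2.601 = 2.129 m²·K/W
L = ΔR × k = 2.129 × 0.03446 = 0.073365 m

0.07337 m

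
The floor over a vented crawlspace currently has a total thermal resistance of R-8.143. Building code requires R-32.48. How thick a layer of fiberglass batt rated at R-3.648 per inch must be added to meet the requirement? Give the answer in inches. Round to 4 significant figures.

6.671 in

ΔR = 32.48 − 8.143 = 24.337 ft²·°F·h/BTU
L = ΔR / (R/in) = 24.337/3.648 = 6.6713 in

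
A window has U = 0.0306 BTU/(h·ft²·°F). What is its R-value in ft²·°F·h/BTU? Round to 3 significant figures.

R = 1/U = 1/0.0306 = 32.68

32.7 ft²·°F·h/BTU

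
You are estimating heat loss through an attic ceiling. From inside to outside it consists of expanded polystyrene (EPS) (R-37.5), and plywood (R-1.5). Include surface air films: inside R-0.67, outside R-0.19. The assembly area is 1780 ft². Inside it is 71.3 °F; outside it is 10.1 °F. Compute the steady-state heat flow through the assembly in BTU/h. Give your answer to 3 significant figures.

2730 BTU/h

R_total = 0.67 + 37.5 + 1.5 + 0.19 = 39.86 ft²·°F·h/BTU
Q = A·ΔT/R = 1780 × (71.3 − 10.1) / 39.86 = 2733 BTU/h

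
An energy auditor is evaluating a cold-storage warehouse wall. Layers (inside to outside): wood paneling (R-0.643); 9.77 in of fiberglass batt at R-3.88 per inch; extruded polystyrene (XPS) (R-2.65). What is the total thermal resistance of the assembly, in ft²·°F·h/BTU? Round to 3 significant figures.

41.2 ft²·°F·h/BTU

9.77 × 3.88 = 37.91
R_total = 0.643 + 37.91 + 2.65 = 41.2 ft²·°F·h/BTU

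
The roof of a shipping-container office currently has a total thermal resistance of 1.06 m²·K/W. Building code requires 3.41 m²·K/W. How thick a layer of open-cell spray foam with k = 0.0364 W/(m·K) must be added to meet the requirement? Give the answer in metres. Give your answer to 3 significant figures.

0.0855 m

ΔR = 3.41 − 1.06 = 2.35 m²·K/W
L = ΔR × k = 2.35 × 0.0364 = 0.08554 m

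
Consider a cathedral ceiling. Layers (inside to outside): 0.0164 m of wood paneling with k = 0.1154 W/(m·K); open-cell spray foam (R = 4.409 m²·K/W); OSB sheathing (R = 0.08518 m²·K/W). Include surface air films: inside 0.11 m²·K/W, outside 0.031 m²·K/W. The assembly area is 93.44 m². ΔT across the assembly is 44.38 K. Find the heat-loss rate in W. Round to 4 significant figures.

868.0 W

0.0164/0.1154 = 0.14211
R_total = 0.11 + 0.14211 + 4.409 + 0.08518 + 0.031 = 4.7773 m²·K/W
Q = A·ΔT/R = 93.44 × 44.38 / 4.7773 = 868.04 W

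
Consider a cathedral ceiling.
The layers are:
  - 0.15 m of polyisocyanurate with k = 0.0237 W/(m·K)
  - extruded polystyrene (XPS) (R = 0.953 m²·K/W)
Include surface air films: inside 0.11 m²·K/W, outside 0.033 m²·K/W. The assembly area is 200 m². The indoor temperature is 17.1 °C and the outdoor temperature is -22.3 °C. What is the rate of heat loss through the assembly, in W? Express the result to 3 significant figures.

1060 W

0.15/0.0237 = 6.329
R_total = 0.11 + 6.329 + 0.953 + 0.033 = 7.425 m²·K/W
Q = A·ΔT/R = 200 × (17.1 − (-22.3)) / 7.425 = 1061 W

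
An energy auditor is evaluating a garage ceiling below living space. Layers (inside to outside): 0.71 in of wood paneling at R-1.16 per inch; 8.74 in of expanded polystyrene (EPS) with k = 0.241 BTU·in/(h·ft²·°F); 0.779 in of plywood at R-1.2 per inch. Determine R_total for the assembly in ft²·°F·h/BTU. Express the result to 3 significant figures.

38.0 ft²·°F·h/BTU

0.71 × 1.16 = 0.8236
8.74/0.241 = 36.27
0.779 × 1.2 = 0.9348
R_total = 0.8236 + 36.27 + 0.9348 = 38.02 ft²·°F·h/BTU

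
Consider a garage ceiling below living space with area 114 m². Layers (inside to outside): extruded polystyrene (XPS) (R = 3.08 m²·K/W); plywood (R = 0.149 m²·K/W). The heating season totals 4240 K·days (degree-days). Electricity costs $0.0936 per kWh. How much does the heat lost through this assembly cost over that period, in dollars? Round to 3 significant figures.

R_total = 3.08 + 0.149 = 3.229 m²·K/W
E = A × HDD × 24 / R / 1000 = 114 × 4240 × 24 / 3.229 / 1000 = 3593 kWh
Cost = 3593 × 0.0936 = $336.3

336 dollars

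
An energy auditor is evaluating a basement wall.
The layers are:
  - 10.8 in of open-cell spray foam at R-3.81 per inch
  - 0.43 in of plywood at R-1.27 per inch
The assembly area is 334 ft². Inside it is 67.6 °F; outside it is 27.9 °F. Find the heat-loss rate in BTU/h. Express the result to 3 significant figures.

10.8 × 3.81 = 41.15
0.43 × 1.27 = 0.5461
R_total = 41.15 + 0.5461 = 41.69 ft²·°F·h/BTU
Q = A·ΔT/R = 334 × (67.6 − 27.9) / 41.69 = 318 BTU/h

318 BTU/h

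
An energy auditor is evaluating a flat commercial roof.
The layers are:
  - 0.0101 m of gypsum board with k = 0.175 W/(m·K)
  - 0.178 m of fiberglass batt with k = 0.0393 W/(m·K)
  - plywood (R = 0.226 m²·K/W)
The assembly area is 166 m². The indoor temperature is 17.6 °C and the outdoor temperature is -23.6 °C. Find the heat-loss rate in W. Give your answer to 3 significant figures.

0.0101/0.175 = 0.05771
0.178/0.0393 = 4.529
R_total = 0.05771 + 4.529 + 0.226 = 4.813 m²·K/W
Q = A·ΔT/R = 166 × (17.6 − (-23.6)) / 4.813 = 1421 W

1420 W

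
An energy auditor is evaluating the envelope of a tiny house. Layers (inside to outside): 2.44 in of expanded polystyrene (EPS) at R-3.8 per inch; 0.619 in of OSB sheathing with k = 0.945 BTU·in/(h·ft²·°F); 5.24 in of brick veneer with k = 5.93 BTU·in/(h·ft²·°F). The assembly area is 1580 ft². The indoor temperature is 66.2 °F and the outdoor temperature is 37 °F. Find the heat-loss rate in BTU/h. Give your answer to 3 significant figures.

2.44 × 3.8 = 9.272
0.619/0.945 = 0.655
5.24/5.93 = 0.8836
R_total = 9.272 + 0.655 + 0.8836 = 10.81 ft²·°F·h/BTU
Q = A·ΔT/R = 1580 × (66.2 − 37) / 10.81 = 4268 BTU/h

4270 BTU/h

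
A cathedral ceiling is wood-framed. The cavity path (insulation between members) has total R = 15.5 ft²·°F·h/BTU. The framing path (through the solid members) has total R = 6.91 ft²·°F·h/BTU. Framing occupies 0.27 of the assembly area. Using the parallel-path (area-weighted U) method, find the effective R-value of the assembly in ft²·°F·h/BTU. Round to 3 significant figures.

11.6 ft²·°F·h/BTU

U_eff = 0.73/15.5 + 0.27/6.91 = 0.0471 + 0.03907 = 0.08617
R_eff = 1/U_eff = 11.6 ft²·°F·h/BTU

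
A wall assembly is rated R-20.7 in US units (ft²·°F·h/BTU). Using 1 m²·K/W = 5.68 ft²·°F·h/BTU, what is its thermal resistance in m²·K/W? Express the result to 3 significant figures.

R_SI = 20.7/5.68 = 3.644

3.64 m²·K/W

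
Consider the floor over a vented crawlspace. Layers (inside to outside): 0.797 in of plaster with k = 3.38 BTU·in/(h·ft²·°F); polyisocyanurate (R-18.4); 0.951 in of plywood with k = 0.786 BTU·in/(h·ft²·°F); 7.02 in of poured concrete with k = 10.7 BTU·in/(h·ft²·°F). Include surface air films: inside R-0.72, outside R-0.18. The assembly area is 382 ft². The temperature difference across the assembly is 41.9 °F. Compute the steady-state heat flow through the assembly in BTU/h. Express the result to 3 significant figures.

0.797/3.38 = 0.2358
0.951/0.786 = 1.21
7.02/10.7 = 0.6561
R_total = 0.72 + 0.2358 + 18.4 + 1.21 + 0.6561 + 0.18 = 21.4 ft²·°F·h/BTU
Q = A·ΔT/R = 382 × 41.9 / 21.4 = 747.9 BTU/h

748 BTU/h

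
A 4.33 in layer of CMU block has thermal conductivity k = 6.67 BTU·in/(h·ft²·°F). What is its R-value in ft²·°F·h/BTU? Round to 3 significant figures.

0.649 ft²·°F·h/BTU

R = L/k = 4.33/6.67 = 0.6492 ft²·°F·h/BTU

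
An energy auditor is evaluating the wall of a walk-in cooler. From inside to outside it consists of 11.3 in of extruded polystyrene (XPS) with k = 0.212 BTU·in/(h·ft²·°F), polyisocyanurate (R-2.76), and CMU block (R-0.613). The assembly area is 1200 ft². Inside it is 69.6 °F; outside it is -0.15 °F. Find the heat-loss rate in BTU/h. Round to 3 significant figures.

1480 BTU/h

11.3/0.212 = 53.3
R_total = 53.3 + 2.76 + 0.613 = 56.67 ft²·°F·h/BTU
Q = A·ΔT/R = 1200 × (69.6 − (-0.15)) / 56.67 = 1477 BTU/h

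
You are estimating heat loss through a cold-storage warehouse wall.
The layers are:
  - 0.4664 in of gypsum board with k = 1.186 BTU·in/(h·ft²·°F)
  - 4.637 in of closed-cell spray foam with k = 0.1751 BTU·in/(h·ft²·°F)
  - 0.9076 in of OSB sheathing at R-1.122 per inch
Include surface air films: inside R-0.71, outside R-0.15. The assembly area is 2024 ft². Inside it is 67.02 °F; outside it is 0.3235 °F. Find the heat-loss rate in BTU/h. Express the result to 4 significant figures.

0.4664/1.186 = 0.39325
4.637/0.1751 = 26.482
0.9076 × 1.122 = 1.0183
R_total = 0.71 + 0.39325 + 26.482 + 1.0183 + 0.15 = 28.754 ft²·°F·h/BTU
Q = A·ΔT/R = 2024 × (67.02 − 0.3235) / 28.754 = 4694.8 BTU/h

4695 BTU/h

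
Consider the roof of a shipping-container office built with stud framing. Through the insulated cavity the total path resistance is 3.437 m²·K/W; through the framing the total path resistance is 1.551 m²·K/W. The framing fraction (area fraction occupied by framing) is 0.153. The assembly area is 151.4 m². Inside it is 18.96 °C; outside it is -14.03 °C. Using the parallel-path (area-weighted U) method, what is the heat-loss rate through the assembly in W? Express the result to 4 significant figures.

1724 W

U_eff = 0.847/3.437 + 0.153/1.551 = 0.24644 + 0.098646 = 0.34508
R_eff = 1/U_eff = 2.8979 m²·K/W
Q = 151.4 × (18.96 − (-14.03)) / 2.8979 = 1723.6 W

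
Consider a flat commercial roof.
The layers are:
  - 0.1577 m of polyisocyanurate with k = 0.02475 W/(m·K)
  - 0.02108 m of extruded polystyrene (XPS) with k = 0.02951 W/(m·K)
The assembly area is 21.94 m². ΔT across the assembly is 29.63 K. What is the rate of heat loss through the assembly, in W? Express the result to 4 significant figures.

91.74 W

0.1577/0.02475 = 6.3717
0.02108/0.02951 = 0.71433
R_total = 6.3717 + 0.71433 = 7.0861 m²·K/W
Q = A·ΔT/R = 21.94 × 29.63 / 7.0861 = 91.741 W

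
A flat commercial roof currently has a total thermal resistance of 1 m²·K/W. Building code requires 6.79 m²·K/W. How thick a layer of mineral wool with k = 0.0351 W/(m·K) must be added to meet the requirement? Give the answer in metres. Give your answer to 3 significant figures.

ΔR = 6.79 − 1 = 5.79 m²·K/W
L = ΔR × k = 5.79 × 0.0351 = 0.2032 m

0.203 m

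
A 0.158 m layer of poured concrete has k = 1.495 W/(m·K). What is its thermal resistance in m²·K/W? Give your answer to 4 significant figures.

0.1057 m²·K/W

R = L/k = 0.158/1.495 = 0.10569 m²·K/W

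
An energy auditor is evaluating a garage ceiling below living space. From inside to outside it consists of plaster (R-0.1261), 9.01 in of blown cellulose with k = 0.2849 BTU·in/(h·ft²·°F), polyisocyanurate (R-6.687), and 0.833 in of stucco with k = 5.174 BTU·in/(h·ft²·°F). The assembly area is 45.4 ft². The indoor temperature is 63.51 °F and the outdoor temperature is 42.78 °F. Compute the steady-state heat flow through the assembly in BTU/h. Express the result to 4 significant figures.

9.01/0.2849 = 31.625
0.833/5.174 = 0.161
R_total = 0.1261 + 31.625 + 6.687 + 0.161 = 38.599 ft²·°F·h/BTU
Q = A·ΔT/R = 45.4 × (63.51 − 42.78) / 38.599 = 24.382 BTU/h

24.38 BTU/h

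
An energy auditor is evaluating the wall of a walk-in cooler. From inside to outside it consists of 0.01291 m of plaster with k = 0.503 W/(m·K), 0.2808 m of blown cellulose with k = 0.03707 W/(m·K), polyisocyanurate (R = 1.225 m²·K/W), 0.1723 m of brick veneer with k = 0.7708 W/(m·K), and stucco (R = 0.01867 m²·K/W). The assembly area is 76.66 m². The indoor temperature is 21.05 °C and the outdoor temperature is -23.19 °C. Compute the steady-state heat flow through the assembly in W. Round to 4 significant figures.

374.0 W

0.01291/0.503 = 0.025666
0.2808/0.03707 = 7.5749
0.1723/0.7708 = 0.22353
R_total = 0.025666 + 7.5749 + 1.225 + 0.22353 + 0.01867 = 9.0677 m²·K/W
Q = A·ΔT/R = 76.66 × (21.05 − (-23.19)) / 9.0677 = 374.01 W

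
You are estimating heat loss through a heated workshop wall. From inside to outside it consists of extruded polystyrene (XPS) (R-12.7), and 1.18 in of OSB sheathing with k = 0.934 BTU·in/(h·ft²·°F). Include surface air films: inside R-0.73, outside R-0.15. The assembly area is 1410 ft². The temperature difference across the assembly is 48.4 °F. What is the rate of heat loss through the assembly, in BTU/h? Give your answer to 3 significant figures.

1.18/0.934 = 1.263
R_total = 0.73 + 12.7 + 1.263 + 0.15 = 14.84 ft²·°F·h/BTU
Q = A·ΔT/R = 1410 × 48.4 / 14.84 = 4598 BTU/h

4600 BTU/h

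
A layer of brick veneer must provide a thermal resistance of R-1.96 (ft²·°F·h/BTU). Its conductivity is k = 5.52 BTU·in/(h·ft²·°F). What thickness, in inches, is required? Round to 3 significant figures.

L = R × k = 1.96 × 5.52 = 10.82 in

10.8 in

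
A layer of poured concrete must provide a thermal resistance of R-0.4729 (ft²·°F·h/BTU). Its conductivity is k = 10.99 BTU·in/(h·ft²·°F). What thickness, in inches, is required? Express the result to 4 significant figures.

L = R × k = 0.4729 × 10.99 = 5.1972 in

5.197 in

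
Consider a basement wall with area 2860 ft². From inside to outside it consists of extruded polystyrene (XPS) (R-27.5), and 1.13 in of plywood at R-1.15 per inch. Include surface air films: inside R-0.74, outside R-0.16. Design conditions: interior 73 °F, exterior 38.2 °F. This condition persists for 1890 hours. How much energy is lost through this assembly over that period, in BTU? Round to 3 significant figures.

6330000 BTU

1.13 × 1.15 = 1.299
R_total = 0.74 + 27.5 + 1.299 + 0.16 = 29.7 ft²·°F·h/BTU
Q = 2860 × (73 − 38.2) / 29.7 = 3351 BTU/h
E = 3351 × 1890 = 6334000 BTU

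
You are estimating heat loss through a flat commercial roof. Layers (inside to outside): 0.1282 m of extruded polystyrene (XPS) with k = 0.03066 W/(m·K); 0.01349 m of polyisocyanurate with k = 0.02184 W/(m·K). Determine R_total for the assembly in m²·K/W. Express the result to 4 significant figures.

4.799 m²·K/W

0.1282/0.03066 = 4.1813
0.01349/0.02184 = 0.61767
R_total = 4.1813 + 0.61767 = 4.799 m²·K/W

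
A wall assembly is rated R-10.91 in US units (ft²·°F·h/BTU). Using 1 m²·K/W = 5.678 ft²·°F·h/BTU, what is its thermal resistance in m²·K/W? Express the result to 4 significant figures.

R_SI = 10.91/5.678 = 1.9215

1.921 m²·K/W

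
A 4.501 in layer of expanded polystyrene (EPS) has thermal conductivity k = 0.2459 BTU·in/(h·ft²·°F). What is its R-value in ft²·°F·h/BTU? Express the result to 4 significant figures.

R = L/k = 4.501/0.2459 = 18.304 ft²·°F·h/BTU

18.30 ft²·°F·h/BTU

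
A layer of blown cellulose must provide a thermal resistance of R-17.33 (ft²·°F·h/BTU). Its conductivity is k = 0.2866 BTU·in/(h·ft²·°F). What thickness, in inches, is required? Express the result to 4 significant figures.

L = R × k = 17.33 × 0.2866 = 4.9668 in

4.967 in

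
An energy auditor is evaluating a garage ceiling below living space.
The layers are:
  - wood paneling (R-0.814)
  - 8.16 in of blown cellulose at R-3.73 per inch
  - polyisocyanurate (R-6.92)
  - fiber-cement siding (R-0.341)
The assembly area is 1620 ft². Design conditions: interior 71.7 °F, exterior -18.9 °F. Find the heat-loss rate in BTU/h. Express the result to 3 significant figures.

8.16 × 3.73 = 30.44
R_total = 0.814 + 30.44 + 6.92 + 0.341 = 38.51 ft²·°F·h/BTU
Q = A·ΔT/R = 1620 × (71.7 − (-18.9)) / 38.51 = 3811 BTU/h

3810 BTU/h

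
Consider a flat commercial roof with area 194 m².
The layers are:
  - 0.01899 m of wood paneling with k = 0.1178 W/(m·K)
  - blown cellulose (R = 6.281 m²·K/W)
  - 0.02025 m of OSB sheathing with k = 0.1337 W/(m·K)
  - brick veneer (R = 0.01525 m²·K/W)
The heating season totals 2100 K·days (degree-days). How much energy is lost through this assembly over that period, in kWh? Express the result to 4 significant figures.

1479 kWh

0.01899/0.1178 = 0.16121
0.02025/0.1337 = 0.15146
R_total = 0.16121 + 6.281 + 0.15146 + 0.01525 = 6.6089 m²·K/W
E = A × HDD × 24 / R / 1000 = 194 × 2100 × 24 / 6.6089 / 1000 = 1479.5 kWh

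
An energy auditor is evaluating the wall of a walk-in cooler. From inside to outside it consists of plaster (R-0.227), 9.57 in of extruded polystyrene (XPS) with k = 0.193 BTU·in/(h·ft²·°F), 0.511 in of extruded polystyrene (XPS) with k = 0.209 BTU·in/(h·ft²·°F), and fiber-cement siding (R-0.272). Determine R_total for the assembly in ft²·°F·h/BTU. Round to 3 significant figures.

52.5 ft²·°F·h/BTU

9.57/0.193 = 49.59
0.511/0.209 = 2.445
R_total = 0.227 + 49.59 + 2.445 + 0.272 = 52.53 ft²·°F·h/BTU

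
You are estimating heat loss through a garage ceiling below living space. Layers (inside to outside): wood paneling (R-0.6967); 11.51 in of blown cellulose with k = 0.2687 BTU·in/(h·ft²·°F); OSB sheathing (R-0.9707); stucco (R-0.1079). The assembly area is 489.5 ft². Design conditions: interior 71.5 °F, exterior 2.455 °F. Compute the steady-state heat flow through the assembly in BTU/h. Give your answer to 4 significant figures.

757.6 BTU/h

11.51/0.2687 = 42.836
R_total = 0.6967 + 42.836 + 0.9707 + 0.1079 = 44.611 ft²·°F·h/BTU
Q = A·ΔT/R = 489.5 × (71.5 − 2.455) / 44.611 = 757.6 BTU/h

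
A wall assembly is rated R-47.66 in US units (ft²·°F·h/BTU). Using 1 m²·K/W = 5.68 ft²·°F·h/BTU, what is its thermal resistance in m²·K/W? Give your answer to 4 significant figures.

R_SI = 47.66/5.68 = 8.3908

8.391 m²·K/W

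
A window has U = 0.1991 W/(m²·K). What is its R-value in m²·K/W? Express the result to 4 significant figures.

R = 1/U = 1/0.1991 = 5.0226

5.023 m²·K/W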